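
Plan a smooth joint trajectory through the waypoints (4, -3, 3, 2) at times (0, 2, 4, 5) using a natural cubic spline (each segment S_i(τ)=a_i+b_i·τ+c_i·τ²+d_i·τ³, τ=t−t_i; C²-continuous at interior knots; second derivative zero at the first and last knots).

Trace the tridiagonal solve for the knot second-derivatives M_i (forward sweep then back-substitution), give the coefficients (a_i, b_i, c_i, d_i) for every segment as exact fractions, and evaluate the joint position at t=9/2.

Δ: Δ0=-7/2, Δ1=3, Δ2=-1
row 1: diag=8, rhs=39; c'=1/4, d'=39/8
row 2: denom=6−2·1/4=11/2; d'=(-24−2·39/8)/(11/2)=-135/22
back: M2=-135/22
back: M1=39/8−1/4·-135/22=141/22
M: M0=0, M1=141/22, M2=-135/22, M3=0
seg 0: a=4, c=M0/2=0, d=(M1−M0)/(6·2)=47/88, b=Δ0−h0·(2M0+M1)/6=-62/11
seg 1: a=-3, c=M1/2=141/44, d=(M2−M1)/(6·2)=-23/22, b=Δ1−h1·(2M1+M2)/6=17/22
seg 2: a=3, c=M2/2=-135/44, d=(M3−M2)/(6·1)=45/44, b=Δ2−h2·(2M2+M3)/6=23/22
t_q=9/2 → seg 2, τ=1/2; S=3+23/22·τ+-135/44·τ²+45/44·τ³=1015/352

  seg 0: a=4 b=-62/11 c=0 d=47/88
  seg 1: a=-3 b=17/22 c=141/44 d=-23/22
  seg 2: a=3 b=23/22 c=-135/44 d=45/44
S(9/2) = 1015/352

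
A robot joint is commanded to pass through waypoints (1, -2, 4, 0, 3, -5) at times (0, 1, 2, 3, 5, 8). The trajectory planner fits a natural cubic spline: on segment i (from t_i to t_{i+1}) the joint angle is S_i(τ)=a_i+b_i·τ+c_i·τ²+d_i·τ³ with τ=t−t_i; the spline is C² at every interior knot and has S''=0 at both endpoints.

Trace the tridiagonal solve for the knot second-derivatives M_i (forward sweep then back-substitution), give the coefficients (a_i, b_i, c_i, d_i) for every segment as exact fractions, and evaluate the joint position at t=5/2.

  seg 0: a=1 b=-464/75 c=0 d=239/75
  seg 1: a=-2 b=253/75 c=239/25 d=-104/15
  seg 2: a=4 b=127/75 c=-281/25 d=416/75
  seg 3: a=0 b=-311/75 c=27/5 d=-773/600
  seg 4: a=3 b=299/150 c=-233/100 d=233/900
S(5/2) = 273/100

Δ: Δ0=-3, Δ1=6, Δ2=-4, Δ3=3/2, Δ4=-8/3
row 1: diag=4, rhs=54; c'=1/4, d'=27/2
row 2: denom=4−1·1/4=15/4; d'=(-60−1·27/2)/(15/4)=-98/5
row 3: denom=6−1·4/15=86/15; d'=(33−1·-98/5)/(86/15)=789/86
row 4: denom=10−2·15/43=400/43; d'=(-25−2·789/86)/(400/43)=-233/50
back: M4=-233/50
back: M3=789/86−15/43·-233/50=54/5
back: M2=-98/5−4/15·54/5=-562/25
back: M1=27/2−1/4·-562/25=478/25
M: M0=0, M1=478/25, M2=-562/25, M3=54/5, M4=-233/50, M5=0
seg 0: a=1, c=M0/2=0, d=(M1−M0)/(6·1)=239/75, b=Δ0−h0·(2M0+M1)/6=-464/75
seg 1: a=-2, c=M1/2=239/25, d=(M2−M1)/(6·1)=-104/15, b=Δ1−h1·(2M1+M2)/6=253/75
seg 2: a=4, c=M2/2=-281/25, d=(M3−M2)/(6·1)=416/75, b=Δ2−h2·(2M2+M3)/6=127/75
seg 3: a=0, c=M3/2=27/5, d=(M4−M3)/(6·2)=-773/600, b=Δ3−h3·(2M3+M4)/6=-311/75
seg 4: a=3, c=M4/2=-233/100, d=(M5−M4)/(6·3)=233/900, b=Δ4−h4·(2M4+M5)/6=299/150
t_q=5/2 → seg 2, τ=1/2; S=4+127/75·τ+-281/25·τ²+416/75·τ³=273/100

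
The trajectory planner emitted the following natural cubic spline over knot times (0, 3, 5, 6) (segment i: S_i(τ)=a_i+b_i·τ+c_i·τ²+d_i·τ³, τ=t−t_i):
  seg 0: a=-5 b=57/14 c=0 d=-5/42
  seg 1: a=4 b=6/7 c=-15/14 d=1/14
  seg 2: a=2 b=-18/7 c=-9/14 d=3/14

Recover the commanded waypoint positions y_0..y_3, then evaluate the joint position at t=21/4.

y_0 = S_0(0) = a_0 = -5
y_1 = S_1(0) = a_1 = 4
y_2 = S_2(0) = a_2 = 2
y_3 = S_2(1) = -1
t_q=21/4 is in segment 2 (τ=1/4); S_2(τ)=169/128

y_0=-5 y_1=4 y_2=2 y_3=-1
S(21/4) = 169/128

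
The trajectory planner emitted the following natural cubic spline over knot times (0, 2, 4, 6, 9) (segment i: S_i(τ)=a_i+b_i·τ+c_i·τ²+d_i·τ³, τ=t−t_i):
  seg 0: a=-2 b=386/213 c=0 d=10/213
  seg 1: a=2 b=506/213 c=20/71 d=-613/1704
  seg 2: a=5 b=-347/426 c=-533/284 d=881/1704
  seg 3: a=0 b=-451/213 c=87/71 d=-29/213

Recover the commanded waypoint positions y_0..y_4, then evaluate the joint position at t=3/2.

y_0 = S_0(0) = a_0 = -2
y_1 = S_1(0) = a_1 = 2
y_2 = S_2(0) = a_2 = 5
y_3 = S_3(0) = a_3 = 0
y_4 = S_3(3) = 1
t_q=3/2 is in segment 0 (τ=3/2); S_0(τ)=249/284

y_0=-2 y_1=2 y_2=5 y_3=0 y_4=1
S(3/2) = 249/284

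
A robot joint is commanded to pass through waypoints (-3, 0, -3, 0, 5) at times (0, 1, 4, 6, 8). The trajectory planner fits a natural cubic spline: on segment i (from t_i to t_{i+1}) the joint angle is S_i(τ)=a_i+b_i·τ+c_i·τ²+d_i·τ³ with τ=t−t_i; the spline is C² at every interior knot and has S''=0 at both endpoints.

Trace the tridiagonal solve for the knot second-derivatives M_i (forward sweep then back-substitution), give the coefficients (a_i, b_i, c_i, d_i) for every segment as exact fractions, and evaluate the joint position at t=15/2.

  seg 0: a=-3 b=983/268 c=0 d=-179/268
  seg 1: a=0 b=223/134 c=-537/268 d=299/804
  seg 2: a=-3 b=-85/268 c=90/67 d=-233/1072
  seg 3: a=0 b=164/67 c=21/536 d=-7/1072
S(15/2) = 32055/8576

Δ: Δ0=3, Δ1=-1, Δ2=3/2, Δ3=5/2
row 1: diag=8, rhs=-24; c'=3/8, d'=-3
row 2: denom=10−3·3/8=71/8; d'=(15−3·-3)/(71/8)=192/71
row 3: denom=8−2·16/71=536/71; d'=(6−2·192/71)/(536/71)=21/268
back: M3=21/268
back: M2=192/71−16/71·21/268=180/67
back: M1=-3−3/8·180/67=-537/134
M: M0=0, M1=-537/134, M2=180/67, M3=21/268, M4=0
seg 0: a=-3, c=M0/2=0, d=(M1−M0)/(6·1)=-179/268, b=Δ0−h0·(2M0+M1)/6=983/268
seg 1: a=0, c=M1/2=-537/268, d=(M2−M1)/(6·3)=299/804, b=Δ1−h1·(2M1+M2)/6=223/134
seg 2: a=-3, c=M2/2=90/67, d=(M3−M2)/(6·2)=-233/1072, b=Δ2−h2·(2M2+M3)/6=-85/268
seg 3: a=0, c=M3/2=21/536, d=(M4−M3)/(6·2)=-7/1072, b=Δ3−h3·(2M3+M4)/6=164/67
t_q=15/2 → seg 3, τ=3/2; S=0+164/67·τ+21/536·τ²+-7/1072·τ³=32055/8576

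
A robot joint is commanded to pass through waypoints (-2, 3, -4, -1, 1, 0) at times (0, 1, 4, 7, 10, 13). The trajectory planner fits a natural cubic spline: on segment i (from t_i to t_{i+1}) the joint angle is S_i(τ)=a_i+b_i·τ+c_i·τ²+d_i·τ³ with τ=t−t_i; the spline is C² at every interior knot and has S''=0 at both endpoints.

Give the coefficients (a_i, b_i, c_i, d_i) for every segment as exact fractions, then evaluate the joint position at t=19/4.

Δ: Δ0=5, Δ1=-7/3, Δ2=1, Δ3=2/3, Δ4=-1/3
row 1: diag=8, rhs=-44; c'=3/8, d'=-11/2
row 2: denom=12−3·3/8=87/8; d'=(20−3·-11/2)/(87/8)=292/87
row 3: denom=12−3·8/29=324/29; d'=(-2−3·292/87)/(324/29)=-175/162
row 4: denom=12−3·29/108=403/36; d'=(-6−3·-175/162)/(403/36)=-298/1209
back: M4=-298/1209
back: M3=-175/162−29/108·-298/1209=-1226/1209
back: M2=292/87−8/29·-1226/1209=4396/1209
back: M1=-11/2−3/8·4396/1209=-2766/403
M: M0=0, M1=-2766/403, M2=4396/1209, M3=-1226/1209, M4=-298/1209, M5=0
seg 0: a=-2, c=M0/2=0, d=(M1−M0)/(6·1)=-461/403, b=Δ0−h0·(2M0+M1)/6=2476/403
seg 1: a=3, c=M1/2=-1383/403, d=(M2−M1)/(6·3)=6347/10881, b=Δ1−h1·(2M1+M2)/6=1093/403
seg 2: a=-4, c=M2/2=2198/1209, d=(M3−M2)/(6·3)=-937/3627, b=Δ2−h2·(2M2+M3)/6=-66/31
seg 3: a=-1, c=M3/2=-613/1209, d=(M4−M3)/(6·3)=464/10881, b=Δ3−h3·(2M3+M4)/6=727/403
seg 4: a=1, c=M4/2=-149/1209, d=(M5−M4)/(6·3)=149/10881, b=Δ4−h4·(2M4+M5)/6=-35/403
t_q=19/4 → seg 2, τ=3/4; S=-4+-66/31·τ+2198/1209·τ²+-937/3627·τ³=-120787/25792

  seg 0: a=-2 b=2476/403 c=0 d=-461/403
  seg 1: a=3 b=1093/403 c=-1383/403 d=6347/10881
  seg 2: a=-4 b=-66/31 c=2198/1209 d=-937/3627
  seg 3: a=-1 b=727/403 c=-613/1209 d=464/10881
  seg 4: a=1 b=-35/403 c=-149/1209 d=149/10881
S(19/4) = -120787/25792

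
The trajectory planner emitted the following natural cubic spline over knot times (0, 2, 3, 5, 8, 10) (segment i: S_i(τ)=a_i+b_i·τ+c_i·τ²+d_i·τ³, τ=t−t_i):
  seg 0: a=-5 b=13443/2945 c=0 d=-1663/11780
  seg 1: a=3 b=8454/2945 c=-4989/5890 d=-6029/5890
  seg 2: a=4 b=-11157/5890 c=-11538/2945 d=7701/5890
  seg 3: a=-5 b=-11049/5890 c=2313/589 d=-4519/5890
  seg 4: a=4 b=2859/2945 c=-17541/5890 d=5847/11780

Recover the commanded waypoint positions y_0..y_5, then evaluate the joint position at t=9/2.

y_0=-5 y_1=3 y_2=4 y_3=-5 y_4=4 y_5=-2
S(9/2) = -30569/9424

y_0 = S_0(0) = a_0 = -5
y_1 = S_1(0) = a_1 = 3
y_2 = S_2(0) = a_2 = 4
y_3 = S_3(0) = a_3 = -5
y_4 = S_4(0) = a_4 = 4
y_5 = S_4(2) = -2
t_q=9/2 is in segment 2 (τ=3/2); S_2(τ)=-30569/9424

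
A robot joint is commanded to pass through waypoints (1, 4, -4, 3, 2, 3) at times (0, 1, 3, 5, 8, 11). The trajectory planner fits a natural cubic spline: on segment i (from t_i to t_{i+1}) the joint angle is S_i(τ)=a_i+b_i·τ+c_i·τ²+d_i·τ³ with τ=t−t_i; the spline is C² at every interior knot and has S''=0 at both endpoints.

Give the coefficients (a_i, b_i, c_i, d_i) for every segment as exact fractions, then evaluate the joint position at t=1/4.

Δ: Δ0=3, Δ1=-4, Δ2=7/2, Δ3=-1/3, Δ4=1/3
row 1: diag=6, rhs=-42; c'=1/3, d'=-7
row 2: denom=8−2·1/3=22/3; d'=(45−2·-7)/(22/3)=177/22
row 3: denom=10−2·3/11=104/11; d'=(-23−2·177/22)/(104/11)=-215/52
row 4: denom=12−3·33/104=1149/104; d'=(4−3·-215/52)/(1149/104)=1706/1149
back: M4=1706/1149
back: M3=-215/52−33/104·1706/1149=-1764/383
back: M2=177/22−3/11·-1764/383=7125/766
back: M1=-7−1/3·7125/766=-7737/766
M: M0=0, M1=-7737/766, M2=7125/766, M3=-1764/383, M4=1706/1149, M5=0
seg 0: a=1, c=M0/2=0, d=(M1−M0)/(6·1)=-2579/1532, b=Δ0−h0·(2M0+M1)/6=7175/1532
seg 1: a=4, c=M1/2=-7737/1532, d=(M2−M1)/(6·2)=2477/1532, b=Δ1−h1·(2M1+M2)/6=-281/766
seg 2: a=-4, c=M2/2=7125/1532, d=(M3−M2)/(6·2)=-3551/3064, b=Δ2−h2·(2M2+M3)/6=-893/766
seg 3: a=3, c=M3/2=-882/383, d=(M4−M3)/(6·3)=3499/10341, b=Δ3−h3·(2M3+M4)/6=1352/383
seg 4: a=2, c=M4/2=853/1149, d=(M5−M4)/(6·3)=-853/10341, b=Δ4−h4·(2M4+M5)/6=-441/383
t_q=1/4 → seg 0, τ=1/4; S=1+7175/1532·τ+0·τ²+-2579/1532·τ³=210269/98048

  seg 0: a=1 b=7175/1532 c=0 d=-2579/1532
  seg 1: a=4 b=-281/766 c=-7737/1532 d=2477/1532
  seg 2: a=-4 b=-893/766 c=7125/1532 d=-3551/3064
  seg 3: a=3 b=1352/383 c=-882/383 d=3499/10341
  seg 4: a=2 b=-441/383 c=853/1149 d=-853/10341
S(1/4) = 210269/98048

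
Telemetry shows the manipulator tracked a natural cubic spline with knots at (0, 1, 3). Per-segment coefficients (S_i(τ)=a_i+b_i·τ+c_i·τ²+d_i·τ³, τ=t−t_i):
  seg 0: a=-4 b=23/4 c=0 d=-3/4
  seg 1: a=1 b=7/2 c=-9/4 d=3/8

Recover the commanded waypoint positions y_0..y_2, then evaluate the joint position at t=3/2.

y_0=-4 y_1=1 y_2=2
S(3/2) = 143/64

y_0 = S_0(0) = a_0 = -4
y_1 = S_1(0) = a_1 = 1
y_2 = S_1(2) = 2
t_q=3/2 is in segment 1 (τ=1/2); S_1(τ)=143/64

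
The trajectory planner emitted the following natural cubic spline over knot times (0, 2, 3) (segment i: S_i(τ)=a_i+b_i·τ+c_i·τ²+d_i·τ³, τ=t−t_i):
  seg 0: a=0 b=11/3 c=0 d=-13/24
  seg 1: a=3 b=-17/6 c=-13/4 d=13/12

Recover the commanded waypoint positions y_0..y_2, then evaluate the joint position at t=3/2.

y_0 = S_0(0) = a_0 = 0
y_1 = S_1(0) = a_1 = 3
y_2 = S_1(1) = -2
t_q=3/2 is in segment 0 (τ=3/2); S_0(τ)=235/64

y_0=0 y_1=3 y_2=-2
S(3/2) = 235/64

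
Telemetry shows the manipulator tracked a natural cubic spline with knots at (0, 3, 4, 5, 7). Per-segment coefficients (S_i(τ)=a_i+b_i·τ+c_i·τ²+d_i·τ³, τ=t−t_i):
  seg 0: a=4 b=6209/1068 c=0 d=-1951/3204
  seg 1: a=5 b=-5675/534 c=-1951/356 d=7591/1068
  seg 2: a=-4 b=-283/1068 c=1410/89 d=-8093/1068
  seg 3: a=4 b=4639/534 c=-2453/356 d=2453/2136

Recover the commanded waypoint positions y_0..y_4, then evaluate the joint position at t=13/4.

y_0=4 y_1=5 y_2=-4 y_3=4 y_4=3
S(13/4) = 48113/22784

y_0 = S_0(0) = a_0 = 4
y_1 = S_1(0) = a_1 = 5
y_2 = S_2(0) = a_2 = -4
y_3 = S_3(0) = a_3 = 4
y_4 = S_3(2) = 3
t_q=13/4 is in segment 1 (τ=1/4); S_1(τ)=48113/22784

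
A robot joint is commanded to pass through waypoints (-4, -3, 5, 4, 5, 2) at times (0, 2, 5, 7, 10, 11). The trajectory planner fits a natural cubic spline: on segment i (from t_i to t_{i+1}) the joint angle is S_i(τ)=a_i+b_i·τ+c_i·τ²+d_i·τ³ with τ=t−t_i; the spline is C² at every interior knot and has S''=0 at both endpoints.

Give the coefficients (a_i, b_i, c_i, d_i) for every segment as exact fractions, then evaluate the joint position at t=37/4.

Δ: Δ0=1/2, Δ1=8/3, Δ2=-1/2, Δ3=1/3, Δ4=-3
row 1: diag=10, rhs=13; c'=3/10, d'=13/10
row 2: denom=10−3·3/10=91/10; d'=(-19−3·13/10)/(91/10)=-229/91
row 3: denom=10−2·20/91=870/91; d'=(5−2·-229/91)/(870/91)=913/870
row 4: denom=8−3·91/290=2047/290; d'=(-20−3·913/870)/(2047/290)=-6713/2047
back: M4=-6713/2047
back: M3=913/870−91/290·-6713/2047=12764/6141
back: M2=-229/91−20/91·12764/6141=-18259/6141
back: M1=13/10−3/10·-18259/6141=4487/2047
M: M0=0, M1=4487/2047, M2=-18259/6141, M3=12764/6141, M4=-6713/2047, M5=0
seg 0: a=-4, c=M0/2=0, d=(M1−M0)/(6·2)=4487/24564, b=Δ0−h0·(2M0+M1)/6=-2833/12282
seg 1: a=-3, c=M1/2=4487/4094, d=(M2−M1)/(6·3)=-15860/55269, b=Δ1−h1·(2M1+M2)/6=24089/12282
seg 2: a=5, c=M2/2=-18259/12282, d=(M3−M2)/(6·2)=3447/8188, b=Δ2−h2·(2M2+M3)/6=9695/12282
seg 3: a=4, c=M3/2=6382/6141, d=(M4−M3)/(6·3)=-32903/110538, b=Δ3−h3·(2M3+M4)/6=-1295/12282
seg 4: a=5, c=M4/2=-6713/4094, d=(M5−M4)/(6·1)=6713/12282, b=Δ4−h4·(2M4+M5)/6=-11710/6141
t_q=37/4 → seg 3, τ=9/4; S=4+-1295/12282·τ+6382/6141·τ²+-32903/110538·τ³=1476035/262016

  seg 0: a=-4 b=-2833/12282 c=0 d=4487/24564
  seg 1: a=-3 b=24089/12282 c=4487/4094 d=-15860/55269
  seg 2: a=5 b=9695/12282 c=-18259/12282 d=3447/8188
  seg 3: a=4 b=-1295/12282 c=6382/6141 d=-32903/110538
  seg 4: a=5 b=-11710/6141 c=-6713/4094 d=6713/12282
S(37/4) = 1476035/262016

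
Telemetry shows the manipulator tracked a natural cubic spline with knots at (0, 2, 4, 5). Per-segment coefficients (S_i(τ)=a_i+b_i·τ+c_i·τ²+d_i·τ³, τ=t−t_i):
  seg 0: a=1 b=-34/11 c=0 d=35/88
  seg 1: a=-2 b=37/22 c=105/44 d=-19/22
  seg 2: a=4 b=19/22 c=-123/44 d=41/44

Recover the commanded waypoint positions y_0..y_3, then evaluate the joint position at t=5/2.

y_0=1 y_1=-2 y_2=4 y_3=3
S(5/2) = -59/88

y_0 = S_0(0) = a_0 = 1
y_1 = S_1(0) = a_1 = -2
y_2 = S_2(0) = a_2 = 4
y_3 = S_2(1) = 3
t_q=5/2 is in segment 1 (τ=1/2); S_1(τ)=-59/88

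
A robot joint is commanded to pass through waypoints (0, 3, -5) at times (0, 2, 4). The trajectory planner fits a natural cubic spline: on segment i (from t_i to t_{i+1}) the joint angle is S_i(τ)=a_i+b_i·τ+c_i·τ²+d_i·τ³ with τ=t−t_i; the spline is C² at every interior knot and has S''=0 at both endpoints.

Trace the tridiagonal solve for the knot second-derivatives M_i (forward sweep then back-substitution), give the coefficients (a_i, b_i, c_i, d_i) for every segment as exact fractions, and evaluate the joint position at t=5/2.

Δ: Δ0=3/2, Δ1=-4
row 1: diag=8, rhs=-33; c'=1/4, d'=-33/8
back: M1=-33/8
M: M0=0, M1=-33/8, M2=0
seg 0: a=0, c=M0/2=0, d=(M1−M0)/(6·2)=-11/32, b=Δ0−h0·(2M0+M1)/6=23/8
seg 1: a=3, c=M1/2=-33/16, d=(M2−M1)/(6·2)=11/32, b=Δ1−h1·(2M1+M2)/6=-5/4
t_q=5/2 → seg 1, τ=1/2; S=3+-5/4·τ+-33/16·τ²+11/32·τ³=487/256

  seg 0: a=0 b=23/8 c=0 d=-11/32
  seg 1: a=3 b=-5/4 c=-33/16 d=11/32
S(5/2) = 487/256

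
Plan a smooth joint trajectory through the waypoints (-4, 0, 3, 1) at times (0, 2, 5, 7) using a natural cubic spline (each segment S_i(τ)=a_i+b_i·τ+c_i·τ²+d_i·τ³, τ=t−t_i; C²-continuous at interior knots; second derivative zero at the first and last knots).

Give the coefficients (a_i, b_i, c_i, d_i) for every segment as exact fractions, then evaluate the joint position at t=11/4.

Δ: Δ0=2, Δ1=1, Δ2=-1
row 1: diag=10, rhs=-6; c'=3/10, d'=-3/5
row 2: denom=10−3·3/10=91/10; d'=(-12−3·-3/5)/(91/10)=-102/91
back: M2=-102/91
back: M1=-3/5−3/10·-102/91=-24/91
M: M0=0, M1=-24/91, M2=-102/91, M3=0
seg 0: a=-4, c=M0/2=0, d=(M1−M0)/(6·2)=-2/91, b=Δ0−h0·(2M0+M1)/6=190/91
seg 1: a=0, c=M1/2=-12/91, d=(M2−M1)/(6·3)=-1/21, b=Δ1−h1·(2M1+M2)/6=166/91
seg 2: a=3, c=M2/2=-51/91, d=(M3−M2)/(6·2)=17/182, b=Δ2−h2·(2M2+M3)/6=-23/91
t_q=11/4 → seg 1, τ=3/4; S=0+166/91·τ+-12/91·τ²+-1/21·τ³=7419/5824

  seg 0: a=-4 b=190/91 c=0 d=-2/91
  seg 1: a=0 b=166/91 c=-12/91 d=-1/21
  seg 2: a=3 b=-23/91 c=-51/91 d=17/182
S(11/4) = 7419/5824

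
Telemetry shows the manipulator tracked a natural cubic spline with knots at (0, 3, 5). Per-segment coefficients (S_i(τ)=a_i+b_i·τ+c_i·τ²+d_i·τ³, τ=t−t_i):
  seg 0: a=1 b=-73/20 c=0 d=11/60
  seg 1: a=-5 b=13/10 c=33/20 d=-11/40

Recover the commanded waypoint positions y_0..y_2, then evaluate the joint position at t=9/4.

y_0=1 y_1=-5 y_2=2
S(9/4) = -6559/1280

y_0 = S_0(0) = a_0 = 1
y_1 = S_1(0) = a_1 = -5
y_2 = S_1(2) = 2
t_q=9/4 is in segment 0 (τ=9/4); S_0(τ)=-6559/1280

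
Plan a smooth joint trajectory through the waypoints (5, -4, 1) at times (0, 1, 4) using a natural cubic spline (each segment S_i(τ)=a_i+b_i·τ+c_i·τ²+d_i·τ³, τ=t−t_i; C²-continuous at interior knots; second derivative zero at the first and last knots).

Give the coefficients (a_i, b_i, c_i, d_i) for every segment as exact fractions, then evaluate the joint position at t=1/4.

Δ: Δ0=-9, Δ1=5/3
row 1: diag=8, rhs=64; c'=3/8, d'=8
back: M1=8
M: M0=0, M1=8, M2=0
seg 0: a=5, c=M0/2=0, d=(M1−M0)/(6·1)=4/3, b=Δ0−h0·(2M0+M1)/6=-31/3
seg 1: a=-4, c=M1/2=4, d=(M2−M1)/(6·3)=-4/9, b=Δ1−h1·(2M1+M2)/6=-19/3
t_q=1/4 → seg 0, τ=1/4; S=5+-31/3·τ+0·τ²+4/3·τ³=39/16

  seg 0: a=5 b=-31/3 c=0 d=4/3
  seg 1: a=-4 b=-19/3 c=4 d=-4/9
S(1/4) = 39/16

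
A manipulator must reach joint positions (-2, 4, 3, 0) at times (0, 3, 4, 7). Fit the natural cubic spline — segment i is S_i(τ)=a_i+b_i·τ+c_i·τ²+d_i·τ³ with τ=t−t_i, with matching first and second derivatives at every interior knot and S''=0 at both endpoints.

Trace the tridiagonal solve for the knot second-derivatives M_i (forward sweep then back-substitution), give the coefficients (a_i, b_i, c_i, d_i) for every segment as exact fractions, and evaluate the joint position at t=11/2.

  seg 0: a=-2 b=22/7 c=0 d=-8/63
  seg 1: a=4 b=-2/7 c=-8/7 d=3/7
  seg 2: a=3 b=-9/7 c=1/7 d=-1/63
S(11/2) = 75/56

Δ: Δ0=2, Δ1=-1, Δ2=-1
row 1: diag=8, rhs=-18; c'=1/8, d'=-9/4
row 2: denom=8−1·1/8=63/8; d'=(0−1·-9/4)/(63/8)=2/7
back: M2=2/7
back: M1=-9/4−1/8·2/7=-16/7
M: M0=0, M1=-16/7, M2=2/7, M3=0
seg 0: a=-2, c=M0/2=0, d=(M1−M0)/(6·3)=-8/63, b=Δ0−h0·(2M0+M1)/6=22/7
seg 1: a=4, c=M1/2=-8/7, d=(M2−M1)/(6·1)=3/7, b=Δ1−h1·(2M1+M2)/6=-2/7
seg 2: a=3, c=M2/2=1/7, d=(M3−M2)/(6·3)=-1/63, b=Δ2−h2·(2M2+M3)/6=-9/7
t_q=11/2 → seg 2, τ=3/2; S=3+-9/7·τ+1/7·τ²+-1/63·τ³=75/56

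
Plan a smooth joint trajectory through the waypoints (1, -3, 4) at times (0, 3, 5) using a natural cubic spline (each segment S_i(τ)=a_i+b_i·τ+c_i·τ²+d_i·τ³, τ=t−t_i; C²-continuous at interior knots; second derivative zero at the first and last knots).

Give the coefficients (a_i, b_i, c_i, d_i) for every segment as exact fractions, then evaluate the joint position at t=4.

  seg 0: a=1 b=-167/60 c=0 d=29/180
  seg 1: a=-3 b=47/30 c=29/20 d=-29/120
S(4) = -9/40

Δ: Δ0=-4/3, Δ1=7/2
row 1: diag=10, rhs=29; c'=1/5, d'=29/10
back: M1=29/10
M: M0=0, M1=29/10, M2=0
seg 0: a=1, c=M0/2=0, d=(M1−M0)/(6·3)=29/180, b=Δ0−h0·(2M0+M1)/6=-167/60
seg 1: a=-3, c=M1/2=29/20, d=(M2−M1)/(6·2)=-29/120, b=Δ1−h1·(2M1+M2)/6=47/30
t_q=4 → seg 1, τ=1; S=-3+47/30·τ+29/20·τ²+-29/120·τ³=-9/40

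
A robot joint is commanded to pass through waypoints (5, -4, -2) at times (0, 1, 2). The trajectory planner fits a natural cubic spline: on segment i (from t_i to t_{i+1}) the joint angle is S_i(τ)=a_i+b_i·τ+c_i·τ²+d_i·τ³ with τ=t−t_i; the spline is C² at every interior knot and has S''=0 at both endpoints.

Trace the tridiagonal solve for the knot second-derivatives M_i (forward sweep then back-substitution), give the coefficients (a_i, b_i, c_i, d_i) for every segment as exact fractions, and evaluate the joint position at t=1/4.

Δ: Δ0=-9, Δ1=2
row 1: diag=4, rhs=66; c'=1/4, d'=33/2
back: M1=33/2
M: M0=0, M1=33/2, M2=0
seg 0: a=5, c=M0/2=0, d=(M1−M0)/(6·1)=11/4, b=Δ0−h0·(2M0+M1)/6=-47/4
seg 1: a=-4, c=M1/2=33/4, d=(M2−M1)/(6·1)=-11/4, b=Δ1−h1·(2M1+M2)/6=-7/2
t_q=1/4 → seg 0, τ=1/4; S=5+-47/4·τ+0·τ²+11/4·τ³=539/256

  seg 0: a=5 b=-47/4 c=0 d=11/4
  seg 1: a=-4 b=-7/2 c=33/4 d=-11/4
S(1/4) = 539/256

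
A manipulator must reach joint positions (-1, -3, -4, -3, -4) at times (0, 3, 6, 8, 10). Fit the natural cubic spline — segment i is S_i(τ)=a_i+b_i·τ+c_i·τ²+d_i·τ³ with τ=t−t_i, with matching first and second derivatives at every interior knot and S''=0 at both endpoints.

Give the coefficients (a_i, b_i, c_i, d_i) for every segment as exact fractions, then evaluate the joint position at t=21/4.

  seg 0: a=-1 b=-93/140 c=0 d=-1/3780
  seg 1: a=-3 b=-47/70 c=-1/420 d=29/756
  seg 2: a=-4 b=7/20 c=12/35 d=-15/112
  seg 3: a=-3 b=4/35 c=-129/280 d=43/560
S(21/4) = -36609/8960

Δ: Δ0=-2/3, Δ1=-1/3, Δ2=1/2, Δ3=-1/2
row 1: diag=12, rhs=2; c'=1/4, d'=1/6
row 2: denom=10−3·1/4=37/4; d'=(5−3·1/6)/(37/4)=18/37
row 3: denom=8−2·8/37=280/37; d'=(-6−2·18/37)/(280/37)=-129/140
back: M3=-129/140
back: M2=18/37−8/37·-129/140=24/35
back: M1=1/6−1/4·24/35=-1/210
M: M0=0, M1=-1/210, M2=24/35, M3=-129/140, M4=0
seg 0: a=-1, c=M0/2=0, d=(M1−M0)/(6·3)=-1/3780, b=Δ0−h0·(2M0+M1)/6=-93/140
seg 1: a=-3, c=M1/2=-1/420, d=(M2−M1)/(6·3)=29/756, b=Δ1−h1·(2M1+M2)/6=-47/70
seg 2: a=-4, c=M2/2=12/35, d=(M3−M2)/(6·2)=-15/112, b=Δ2−h2·(2M2+M3)/6=7/20
seg 3: a=-3, c=M3/2=-129/280, d=(M4−M3)/(6·2)=43/560, b=Δ3−h3·(2M3+M4)/6=4/35
t_q=21/4 → seg 1, τ=9/4; S=-3+-47/70·τ+-1/420·τ²+29/756·τ³=-36609/8960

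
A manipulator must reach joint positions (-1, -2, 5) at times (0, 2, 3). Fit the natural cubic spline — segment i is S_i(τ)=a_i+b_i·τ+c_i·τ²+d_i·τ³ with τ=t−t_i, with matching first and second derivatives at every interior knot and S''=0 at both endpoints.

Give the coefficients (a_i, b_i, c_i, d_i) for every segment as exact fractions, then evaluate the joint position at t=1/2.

  seg 0: a=-1 b=-3 c=0 d=5/8
  seg 1: a=-2 b=9/2 c=15/4 d=-5/4
S(1/2) = -155/64

Δ: Δ0=-1/2, Δ1=7
row 1: diag=6, rhs=45; c'=1/6, d'=15/2
back: M1=15/2
M: M0=0, M1=15/2, M2=0
seg 0: a=-1, c=M0/2=0, d=(M1−M0)/(6·2)=5/8, b=Δ0−h0·(2M0+M1)/6=-3
seg 1: a=-2, c=M1/2=15/4, d=(M2−M1)/(6·1)=-5/4, b=Δ1−h1·(2M1+M2)/6=9/2
t_q=1/2 → seg 0, τ=1/2; S=-1+-3·τ+0·τ²+5/8·τ³=-155/64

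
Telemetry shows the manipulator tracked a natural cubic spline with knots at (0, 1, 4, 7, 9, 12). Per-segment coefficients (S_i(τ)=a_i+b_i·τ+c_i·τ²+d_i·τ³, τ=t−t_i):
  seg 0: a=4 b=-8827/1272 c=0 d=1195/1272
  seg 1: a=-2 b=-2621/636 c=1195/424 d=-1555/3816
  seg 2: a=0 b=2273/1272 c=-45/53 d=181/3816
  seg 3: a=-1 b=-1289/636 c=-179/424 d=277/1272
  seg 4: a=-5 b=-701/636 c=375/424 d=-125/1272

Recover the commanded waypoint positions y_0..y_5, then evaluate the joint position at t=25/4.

y_0=4 y_1=-2 y_2=0 y_3=-1 y_4=-5 y_5=-3
S(25/4) = 7125/27136

y_0 = S_0(0) = a_0 = 4
y_1 = S_1(0) = a_1 = -2
y_2 = S_2(0) = a_2 = 0
y_3 = S_3(0) = a_3 = -1
y_4 = S_4(0) = a_4 = -5
y_5 = S_4(3) = -3
t_q=25/4 is in segment 2 (τ=9/4); S_2(τ)=7125/27136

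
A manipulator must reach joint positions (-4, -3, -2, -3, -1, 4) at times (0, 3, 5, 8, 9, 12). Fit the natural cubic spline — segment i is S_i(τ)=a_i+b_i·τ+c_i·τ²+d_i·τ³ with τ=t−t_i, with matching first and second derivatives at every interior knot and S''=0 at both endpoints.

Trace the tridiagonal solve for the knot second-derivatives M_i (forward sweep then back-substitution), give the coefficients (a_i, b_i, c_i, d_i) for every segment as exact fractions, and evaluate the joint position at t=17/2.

  seg 0: a=-4 b=35/222 c=0 d=13/666
  seg 1: a=-3 b=76/111 c=13/74 d=-119/888
  seg 2: a=-2 b=-49/222 c=-93/148 d=787/3996
  seg 3: a=-3 b=589/444 c=127/111 d=-209/444
  seg 4: a=-1 b=163/74 c=-119/444 d=119/3996
S(17/2) = -7493/3552

Δ: Δ0=1/3, Δ1=1/2, Δ2=-1/3, Δ3=2, Δ4=5/3
row 1: diag=10, rhs=1; c'=1/5, d'=1/10
row 2: denom=10−2·1/5=48/5; d'=(-5−2·1/10)/(48/5)=-13/24
row 3: denom=8−3·5/16=113/16; d'=(14−3·-13/24)/(113/16)=250/113
row 4: denom=8−1·16/113=888/113; d'=(-2−1·250/113)/(888/113)=-119/222
back: M4=-119/222
back: M3=250/113−16/113·-119/222=254/111
back: M2=-13/24−5/16·254/111=-93/74
back: M1=1/10−1/5·-93/74=13/37
M: M0=0, M1=13/37, M2=-93/74, M3=254/111, M4=-119/222, M5=0
seg 0: a=-4, c=M0/2=0, d=(M1−M0)/(6·3)=13/666, b=Δ0−h0·(2M0+M1)/6=35/222
seg 1: a=-3, c=M1/2=13/74, d=(M2−M1)/(6·2)=-119/888, b=Δ1−h1·(2M1+M2)/6=76/111
seg 2: a=-2, c=M2/2=-93/148, d=(M3−M2)/(6·3)=787/3996, b=Δ2−h2·(2M2+M3)/6=-49/222
seg 3: a=-3, c=M3/2=127/111, d=(M4−M3)/(6·1)=-209/444, b=Δ3−h3·(2M3+M4)/6=589/444
seg 4: a=-1, c=M4/2=-119/444, d=(M5−M4)/(6·3)=119/3996, b=Δ4−h4·(2M4+M5)/6=163/74
t_q=17/2 → seg 3, τ=1/2; S=-3+589/444·τ+127/111·τ²+-209/444·τ³=-7493/3552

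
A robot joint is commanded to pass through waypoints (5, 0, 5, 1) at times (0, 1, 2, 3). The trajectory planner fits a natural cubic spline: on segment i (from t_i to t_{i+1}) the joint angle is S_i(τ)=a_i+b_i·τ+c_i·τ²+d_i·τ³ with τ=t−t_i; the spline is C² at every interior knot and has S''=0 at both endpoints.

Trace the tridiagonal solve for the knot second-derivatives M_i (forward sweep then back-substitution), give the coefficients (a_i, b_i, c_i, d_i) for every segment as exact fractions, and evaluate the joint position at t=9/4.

  seg 0: a=5 b=-124/15 c=0 d=49/15
  seg 1: a=0 b=23/15 c=49/5 d=-19/3
  seg 2: a=5 b=32/15 c=-46/5 d=46/15
S(9/4) = 801/160

Δ: Δ0=-5, Δ1=5, Δ2=-4
row 1: diag=4, rhs=60; c'=1/4, d'=15
row 2: denom=4−1·1/4=15/4; d'=(-54−1·15)/(15/4)=-92/5
back: M2=-92/5
back: M1=15−1/4·-92/5=98/5
M: M0=0, M1=98/5, M2=-92/5, M3=0
seg 0: a=5, c=M0/2=0, d=(M1−M0)/(6·1)=49/15, b=Δ0−h0·(2M0+M1)/6=-124/15
seg 1: a=0, c=M1/2=49/5, d=(M2−M1)/(6·1)=-19/3, b=Δ1−h1·(2M1+M2)/6=23/15
seg 2: a=5, c=M2/2=-46/5, d=(M3−M2)/(6·1)=46/15, b=Δ2−h2·(2M2+M3)/6=32/15
t_q=9/4 → seg 2, τ=1/4; S=5+32/15·τ+-46/5·τ²+46/15·τ³=801/160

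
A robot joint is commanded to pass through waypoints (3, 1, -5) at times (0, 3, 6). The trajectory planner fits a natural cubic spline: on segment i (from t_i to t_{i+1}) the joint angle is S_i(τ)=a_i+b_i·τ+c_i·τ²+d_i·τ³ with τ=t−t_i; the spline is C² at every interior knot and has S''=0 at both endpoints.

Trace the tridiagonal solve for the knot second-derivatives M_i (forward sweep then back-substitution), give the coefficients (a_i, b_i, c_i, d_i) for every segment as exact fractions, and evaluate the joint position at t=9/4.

Δ: Δ0=-2/3, Δ1=-2
row 1: diag=12, rhs=-8; c'=1/4, d'=-2/3
back: M1=-2/3
M: M0=0, M1=-2/3, M2=0
seg 0: a=3, c=M0/2=0, d=(M1−M0)/(6·3)=-1/27, b=Δ0−h0·(2M0+M1)/6=-1/3
seg 1: a=1, c=M1/2=-1/3, d=(M2−M1)/(6·3)=1/27, b=Δ1−h1·(2M1+M2)/6=-4/3
t_q=9/4 → seg 0, τ=9/4; S=3+-1/3·τ+0·τ²+-1/27·τ³=117/64

  seg 0: a=3 b=-1/3 c=0 d=-1/27
  seg 1: a=1 b=-4/3 c=-1/3 d=1/27
S(9/4) = 117/64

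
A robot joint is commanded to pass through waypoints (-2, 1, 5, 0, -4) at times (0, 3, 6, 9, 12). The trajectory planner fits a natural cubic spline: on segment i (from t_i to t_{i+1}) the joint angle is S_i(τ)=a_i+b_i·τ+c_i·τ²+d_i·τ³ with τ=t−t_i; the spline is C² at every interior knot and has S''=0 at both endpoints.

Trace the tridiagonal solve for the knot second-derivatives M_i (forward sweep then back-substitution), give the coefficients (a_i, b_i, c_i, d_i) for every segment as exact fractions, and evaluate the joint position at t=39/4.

Δ: Δ0=1, Δ1=4/3, Δ2=-5/3, Δ3=-4/3
row 1: diag=12, rhs=2; c'=1/4, d'=1/6
row 2: denom=12−3·1/4=45/4; d'=(-18−3·1/6)/(45/4)=-74/45
row 3: denom=12−3·4/15=56/5; d'=(2−3·-74/45)/(56/5)=13/21
back: M3=13/21
back: M2=-74/45−4/15·13/21=-38/21
back: M1=1/6−1/4·-38/21=13/21
M: M0=0, M1=13/21, M2=-38/21, M3=13/21, M4=0
seg 0: a=-2, c=M0/2=0, d=(M1−M0)/(6·3)=13/378, b=Δ0−h0·(2M0+M1)/6=29/42
seg 1: a=1, c=M1/2=13/42, d=(M2−M1)/(6·3)=-17/126, b=Δ1−h1·(2M1+M2)/6=34/21
seg 2: a=5, c=M2/2=-19/21, d=(M3−M2)/(6·3)=17/126, b=Δ2−h2·(2M2+M3)/6=-1/6
seg 3: a=0, c=M3/2=13/42, d=(M4−M3)/(6·3)=-13/378, b=Δ3−h3·(2M3+M4)/6=-41/21
t_q=39/4 → seg 3, τ=3/4; S=0+-41/21·τ+13/42·τ²+-13/378·τ³=-167/128

  seg 0: a=-2 b=29/42 c=0 d=13/378
  seg 1: a=1 b=34/21 c=13/42 d=-17/126
  seg 2: a=5 b=-1/6 c=-19/21 d=17/126
  seg 3: a=0 b=-41/21 c=13/42 d=-13/378
S(39/4) = -167/128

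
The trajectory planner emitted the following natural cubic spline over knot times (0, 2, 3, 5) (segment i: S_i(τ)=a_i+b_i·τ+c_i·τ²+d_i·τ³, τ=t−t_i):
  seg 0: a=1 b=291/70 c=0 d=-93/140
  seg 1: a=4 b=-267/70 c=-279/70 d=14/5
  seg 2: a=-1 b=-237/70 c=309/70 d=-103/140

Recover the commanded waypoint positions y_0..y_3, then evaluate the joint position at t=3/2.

y_0=1 y_1=4 y_2=-1 y_3=4
S(3/2) = 799/160

y_0 = S_0(0) = a_0 = 1
y_1 = S_1(0) = a_1 = 4
y_2 = S_2(0) = a_2 = -1
y_3 = S_2(2) = 4
t_q=3/2 is in segment 0 (τ=3/2); S_0(τ)=799/160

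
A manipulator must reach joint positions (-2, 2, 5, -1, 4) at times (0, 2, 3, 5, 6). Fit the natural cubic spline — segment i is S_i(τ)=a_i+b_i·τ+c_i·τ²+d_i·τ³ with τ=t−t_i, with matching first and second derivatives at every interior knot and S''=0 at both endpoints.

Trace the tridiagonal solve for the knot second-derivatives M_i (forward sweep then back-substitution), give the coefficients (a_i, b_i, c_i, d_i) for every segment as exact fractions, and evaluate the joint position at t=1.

Δ: Δ0=2, Δ1=3, Δ2=-3, Δ3=5
row 1: diag=6, rhs=6; c'=1/6, d'=1
row 2: denom=6−1·1/6=35/6; d'=(-36−1·1)/(35/6)=-222/35
row 3: denom=6−2·12/35=186/35; d'=(48−2·-222/35)/(186/35)=354/31
back: M3=354/31
back: M2=-222/35−12/35·354/31=-318/31
back: M1=1−1/6·-318/31=84/31
M: M0=0, M1=84/31, M2=-318/31, M3=354/31, M4=0
seg 0: a=-2, c=M0/2=0, d=(M1−M0)/(6·2)=7/31, b=Δ0−h0·(2M0+M1)/6=34/31
seg 1: a=2, c=M1/2=42/31, d=(M2−M1)/(6·1)=-67/31, b=Δ1−h1·(2M1+M2)/6=118/31
seg 2: a=5, c=M2/2=-159/31, d=(M3−M2)/(6·2)=56/31, b=Δ2−h2·(2M2+M3)/6=1/31
seg 3: a=-1, c=M3/2=177/31, d=(M4−M3)/(6·1)=-59/31, b=Δ3−h3·(2M3+M4)/6=37/31
t_q=1 → seg 0, τ=1; S=-2+34/31·τ+0·τ²+7/31·τ³=-21/31

  seg 0: a=-2 b=34/31 c=0 d=7/31
  seg 1: a=2 b=118/31 c=42/31 d=-67/31
  seg 2: a=5 b=1/31 c=-159/31 d=56/31
  seg 3: a=-1 b=37/31 c=177/31 d=-59/31
S(1) = -21/31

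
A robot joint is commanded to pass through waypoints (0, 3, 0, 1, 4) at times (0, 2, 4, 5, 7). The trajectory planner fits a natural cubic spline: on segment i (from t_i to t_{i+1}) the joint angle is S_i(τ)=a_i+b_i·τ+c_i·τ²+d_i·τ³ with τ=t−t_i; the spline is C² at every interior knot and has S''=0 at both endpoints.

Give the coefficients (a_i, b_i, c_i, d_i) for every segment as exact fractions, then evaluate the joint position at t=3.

  seg 0: a=0 b=163/64 c=0 d=-67/256
  seg 1: a=3 b=-19/32 c=-201/128 d=143/256
  seg 2: a=0 b=-11/64 c=57/32 d=-39/64
  seg 3: a=1 b=25/16 c=-3/64 d=1/128
S(3) = 357/256

Δ: Δ0=3/2, Δ1=-3/2, Δ2=1, Δ3=3/2
row 1: diag=8, rhs=-18; c'=1/4, d'=-9/4
row 2: denom=6−2·1/4=11/2; d'=(15−2·-9/4)/(11/2)=39/11
row 3: denom=6−1·2/11=64/11; d'=(3−1·39/11)/(64/11)=-3/32
back: M3=-3/32
back: M2=39/11−2/11·-3/32=57/16
back: M1=-9/4−1/4·57/16=-201/64
M: M0=0, M1=-201/64, M2=57/16, M3=-3/32, M4=0
seg 0: a=0, c=M0/2=0, d=(M1−M0)/(6·2)=-67/256, b=Δ0−h0·(2M0+M1)/6=163/64
seg 1: a=3, c=M1/2=-201/128, d=(M2−M1)/(6·2)=143/256, b=Δ1−h1·(2M1+M2)/6=-19/32
seg 2: a=0, c=M2/2=57/32, d=(M3−M2)/(6·1)=-39/64, b=Δ2−h2·(2M2+M3)/6=-11/64
seg 3: a=1, c=M3/2=-3/64, d=(M4−M3)/(6·2)=1/128, b=Δ3−h3·(2M3+M4)/6=25/16
t_q=3 → seg 1, τ=1; S=3+-19/32·τ+-201/128·τ²+143/256·τ³=357/256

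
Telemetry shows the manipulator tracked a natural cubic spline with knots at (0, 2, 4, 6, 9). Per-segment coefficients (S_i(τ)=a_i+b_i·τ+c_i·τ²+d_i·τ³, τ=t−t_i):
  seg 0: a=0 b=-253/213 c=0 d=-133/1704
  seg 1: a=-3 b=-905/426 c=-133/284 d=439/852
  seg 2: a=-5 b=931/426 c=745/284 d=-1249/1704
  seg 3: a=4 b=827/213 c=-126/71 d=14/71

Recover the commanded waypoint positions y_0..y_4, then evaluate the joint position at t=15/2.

y_0 = S_0(0) = a_0 = 0
y_1 = S_1(0) = a_1 = -3
y_2 = S_2(0) = a_2 = -5
y_3 = S_3(0) = a_3 = 4
y_4 = S_3(3) = 5
t_q=15/2 is in segment 3 (τ=3/2); S_3(τ)=1845/284

y_0=0 y_1=-3 y_2=-5 y_3=4 y_4=5
S(15/2) = 1845/284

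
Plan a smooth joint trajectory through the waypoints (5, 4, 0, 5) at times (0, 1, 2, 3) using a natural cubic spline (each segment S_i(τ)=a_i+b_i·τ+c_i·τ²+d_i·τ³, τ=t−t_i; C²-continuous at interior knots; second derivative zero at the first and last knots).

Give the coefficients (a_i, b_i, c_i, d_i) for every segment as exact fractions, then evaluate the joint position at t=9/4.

  seg 0: a=5 b=2/5 c=0 d=-7/5
  seg 1: a=4 b=-19/5 c=-21/5 d=4
  seg 2: a=0 b=-1/5 c=39/5 d=-13/5
S(9/4) = 127/320

Δ: Δ0=-1, Δ1=-4, Δ2=5
row 1: diag=4, rhs=-18; c'=1/4, d'=-9/2
row 2: denom=4−1·1/4=15/4; d'=(54−1·-9/2)/(15/4)=78/5
back: M2=78/5
back: M1=-9/2−1/4·78/5=-42/5
M: M0=0, M1=-42/5, M2=78/5, M3=0
seg 0: a=5, c=M0/2=0, d=(M1−M0)/(6·1)=-7/5, b=Δ0−h0·(2M0+M1)/6=2/5
seg 1: a=4, c=M1/2=-21/5, d=(M2−M1)/(6·1)=4, b=Δ1−h1·(2M1+M2)/6=-19/5
seg 2: a=0, c=M2/2=39/5, d=(M3−M2)/(6·1)=-13/5, b=Δ2−h2·(2M2+M3)/6=-1/5
t_q=9/4 → seg 2, τ=1/4; S=0+-1/5·τ+39/5·τ²+-13/5·τ³=127/320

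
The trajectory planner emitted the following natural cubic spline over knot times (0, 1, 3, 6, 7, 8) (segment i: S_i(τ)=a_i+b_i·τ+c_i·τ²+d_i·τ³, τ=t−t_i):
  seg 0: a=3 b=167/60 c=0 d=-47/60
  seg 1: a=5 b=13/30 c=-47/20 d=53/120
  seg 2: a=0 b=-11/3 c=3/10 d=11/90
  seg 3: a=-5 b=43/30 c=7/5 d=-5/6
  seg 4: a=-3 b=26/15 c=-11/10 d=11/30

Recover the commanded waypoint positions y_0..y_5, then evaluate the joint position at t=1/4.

y_0 = S_0(0) = a_0 = 3
y_1 = S_1(0) = a_1 = 5
y_2 = S_2(0) = a_2 = 0
y_3 = S_3(0) = a_3 = -5
y_4 = S_4(0) = a_4 = -3
y_5 = S_4(1) = -2
t_q=1/4 is in segment 0 (τ=1/4); S_0(τ)=943/256

y_0=3 y_1=5 y_2=0 y_3=-5 y_4=-3 y_5=-2
S(1/4) = 943/256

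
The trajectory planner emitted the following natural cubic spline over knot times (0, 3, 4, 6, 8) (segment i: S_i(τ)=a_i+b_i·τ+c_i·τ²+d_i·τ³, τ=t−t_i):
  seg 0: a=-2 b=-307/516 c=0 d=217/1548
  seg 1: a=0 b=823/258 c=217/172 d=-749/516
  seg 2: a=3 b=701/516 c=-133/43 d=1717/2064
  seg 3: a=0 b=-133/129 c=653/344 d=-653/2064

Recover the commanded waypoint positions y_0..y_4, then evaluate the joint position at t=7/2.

y_0=-2 y_1=0 y_2=3 y_3=0 y_4=3
S(7/2) = 2379/1376

y_0 = S_0(0) = a_0 = -2
y_1 = S_1(0) = a_1 = 0
y_2 = S_2(0) = a_2 = 3
y_3 = S_3(0) = a_3 = 0
y_4 = S_3(2) = 3
t_q=7/2 is in segment 1 (τ=1/2); S_1(τ)=2379/1376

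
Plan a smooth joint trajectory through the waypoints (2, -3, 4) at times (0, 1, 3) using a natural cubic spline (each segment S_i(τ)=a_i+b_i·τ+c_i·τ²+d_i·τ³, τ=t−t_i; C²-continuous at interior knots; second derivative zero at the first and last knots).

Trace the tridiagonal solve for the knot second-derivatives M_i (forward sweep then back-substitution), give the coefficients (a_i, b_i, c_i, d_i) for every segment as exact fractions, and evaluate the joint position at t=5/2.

Δ: Δ0=-5, Δ1=7/2
row 1: diag=6, rhs=51; c'=1/3, d'=17/2
back: M1=17/2
M: M0=0, M1=17/2, M2=0
seg 0: a=2, c=M0/2=0, d=(M1−M0)/(6·1)=17/12, b=Δ0−h0·(2M0+M1)/6=-77/12
seg 1: a=-3, c=M1/2=17/4, d=(M2−M1)/(6·2)=-17/24, b=Δ1−h1·(2M1+M2)/6=-13/6
t_q=5/2 → seg 1, τ=3/2; S=-3+-13/6·τ+17/4·τ²+-17/24·τ³=59/64

  seg 0: a=2 b=-77/12 c=0 d=17/12
  seg 1: a=-3 b=-13/6 c=17/4 d=-17/24
S(5/2) = 59/64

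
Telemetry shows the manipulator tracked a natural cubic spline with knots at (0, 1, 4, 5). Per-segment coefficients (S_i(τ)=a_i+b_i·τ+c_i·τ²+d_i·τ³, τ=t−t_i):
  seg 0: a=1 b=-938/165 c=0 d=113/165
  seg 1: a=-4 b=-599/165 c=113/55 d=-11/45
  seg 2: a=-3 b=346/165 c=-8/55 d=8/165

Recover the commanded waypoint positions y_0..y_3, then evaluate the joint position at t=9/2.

y_0 = S_0(0) = a_0 = 1
y_1 = S_1(0) = a_1 = -4
y_2 = S_2(0) = a_2 = -3
y_3 = S_2(1) = -1
t_q=9/2 is in segment 2 (τ=1/2); S_2(τ)=-109/55

y_0=1 y_1=-4 y_2=-3 y_3=-1
S(9/2) = -109/55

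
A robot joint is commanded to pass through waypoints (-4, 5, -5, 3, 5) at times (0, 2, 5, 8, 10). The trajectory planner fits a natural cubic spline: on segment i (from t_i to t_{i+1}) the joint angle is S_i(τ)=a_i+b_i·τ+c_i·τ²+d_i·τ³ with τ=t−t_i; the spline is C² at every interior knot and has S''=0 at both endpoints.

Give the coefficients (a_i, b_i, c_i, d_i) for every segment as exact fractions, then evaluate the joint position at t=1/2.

Δ: Δ0=9/2, Δ1=-10/3, Δ2=8/3, Δ3=1
row 1: diag=10, rhs=-47; c'=3/10, d'=-47/10
row 2: denom=12−3·3/10=111/10; d'=(36−3·-47/10)/(111/10)=167/37
row 3: denom=10−3·10/37=340/37; d'=(-10−3·167/37)/(340/37)=-871/340
back: M3=-871/340
back: M2=167/37−10/37·-871/340=177/34
back: M1=-47/10−3/10·177/34=-2129/340
M: M0=0, M1=-2129/340, M2=177/34, M3=-871/340, M4=0
seg 0: a=-4, c=M0/2=0, d=(M1−M0)/(6·2)=-2129/4080, b=Δ0−h0·(2M0+M1)/6=6719/1020
seg 1: a=5, c=M1/2=-2129/680, d=(M2−M1)/(6·3)=3899/6120, b=Δ1−h1·(2M1+M2)/6=83/255
seg 2: a=-5, c=M2/2=177/68, d=(M3−M2)/(6·3)=-2641/6120, b=Δ2−h2·(2M2+M3)/6=-151/120
seg 3: a=3, c=M3/2=-871/680, d=(M4−M3)/(6·2)=871/4080, b=Δ3−h3·(2M3+M4)/6=1381/510
t_q=1/2 → seg 0, τ=1/2; S=-4+6719/1020·τ+0·τ²+-2129/4080·τ³=-1679/2176

  seg 0: a=-4 b=6719/1020 c=0 d=-2129/4080
  seg 1: a=5 b=83/255 c=-2129/680 d=3899/6120
  seg 2: a=-5 b=-151/120 c=177/68 d=-2641/6120
  seg 3: a=3 b=1381/510 c=-871/680 d=871/4080
S(1/2) = -1679/2176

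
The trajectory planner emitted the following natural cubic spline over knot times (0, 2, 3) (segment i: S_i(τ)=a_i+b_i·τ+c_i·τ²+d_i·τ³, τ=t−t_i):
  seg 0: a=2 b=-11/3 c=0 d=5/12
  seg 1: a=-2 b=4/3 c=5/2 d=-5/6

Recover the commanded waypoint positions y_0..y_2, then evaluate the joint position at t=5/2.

y_0 = S_0(0) = a_0 = 2
y_1 = S_1(0) = a_1 = -2
y_2 = S_1(1) = 1
t_q=5/2 is in segment 1 (τ=1/2); S_1(τ)=-13/16

y_0=2 y_1=-2 y_2=1
S(5/2) = -13/16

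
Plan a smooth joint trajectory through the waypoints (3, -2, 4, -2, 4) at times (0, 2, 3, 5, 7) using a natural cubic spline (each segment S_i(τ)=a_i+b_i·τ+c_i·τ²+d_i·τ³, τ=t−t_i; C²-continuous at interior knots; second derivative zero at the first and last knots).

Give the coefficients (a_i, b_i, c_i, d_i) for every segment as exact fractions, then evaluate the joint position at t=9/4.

Δ: Δ0=-5/2, Δ1=6, Δ2=-3, Δ3=3
row 1: diag=6, rhs=51; c'=1/6, d'=17/2
row 2: denom=6−1·1/6=35/6; d'=(-54−1·17/2)/(35/6)=-75/7
row 3: denom=8−2·12/35=256/35; d'=(36−2·-75/7)/(256/35)=1005/128
back: M3=1005/128
back: M2=-75/7−12/35·1005/128=-429/32
back: M1=17/2−1/6·-429/32=687/64
M: M0=0, M1=687/64, M2=-429/32, M3=1005/128, M4=0
seg 0: a=3, c=M0/2=0, d=(M1−M0)/(6·2)=229/256, b=Δ0−h0·(2M0+M1)/6=-389/64
seg 1: a=-2, c=M1/2=687/128, d=(M2−M1)/(6·1)=-515/128, b=Δ1−h1·(2M1+M2)/6=149/32
seg 2: a=4, c=M2/2=-429/64, d=(M3−M2)/(6·2)=907/512, b=Δ2−h2·(2M2+M3)/6=425/128
seg 3: a=-2, c=M3/2=1005/256, d=(M4−M3)/(6·2)=-335/512, b=Δ3−h3·(2M3+M4)/6=-143/64
t_q=9/4 → seg 1, τ=1/4; S=-2+149/32·τ+687/128·τ²+-515/128·τ³=-4615/8192

  seg 0: a=3 b=-389/64 c=0 d=229/256
  seg 1: a=-2 b=149/32 c=687/128 d=-515/128
  seg 2: a=4 b=425/128 c=-429/64 d=907/512
  seg 3: a=-2 b=-143/64 c=1005/256 d=-335/512
S(9/4) = -4615/8192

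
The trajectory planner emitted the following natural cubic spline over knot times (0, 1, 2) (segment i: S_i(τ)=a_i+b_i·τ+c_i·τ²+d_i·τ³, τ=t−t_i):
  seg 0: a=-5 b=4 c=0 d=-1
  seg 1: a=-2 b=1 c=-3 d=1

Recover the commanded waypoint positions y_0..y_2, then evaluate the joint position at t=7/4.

y_0=-5 y_1=-2 y_2=-3
S(7/4) = -161/64

y_0 = S_0(0) = a_0 = -5
y_1 = S_1(0) = a_1 = -2
y_2 = S_1(1) = -3
t_q=7/4 is in segment 1 (τ=3/4); S_1(τ)=-161/64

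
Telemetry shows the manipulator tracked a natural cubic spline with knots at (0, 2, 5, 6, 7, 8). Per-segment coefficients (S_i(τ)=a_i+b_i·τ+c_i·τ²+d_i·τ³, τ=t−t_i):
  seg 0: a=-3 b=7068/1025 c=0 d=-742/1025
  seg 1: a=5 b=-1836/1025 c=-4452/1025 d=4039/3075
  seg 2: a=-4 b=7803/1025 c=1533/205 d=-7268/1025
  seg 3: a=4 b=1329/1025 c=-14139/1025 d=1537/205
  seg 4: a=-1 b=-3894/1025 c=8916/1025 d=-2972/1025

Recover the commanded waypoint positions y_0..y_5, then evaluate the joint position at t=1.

y_0=-3 y_1=5 y_2=-4 y_3=4 y_4=-1 y_5=1
S(1) = 3251/1025

y_0 = S_0(0) = a_0 = -3
y_1 = S_1(0) = a_1 = 5
y_2 = S_2(0) = a_2 = -4
y_3 = S_3(0) = a_3 = 4
y_4 = S_4(0) = a_4 = -1
y_5 = S_4(1) = 1
t_q=1 is in segment 0 (τ=1); S_0(τ)=3251/1025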